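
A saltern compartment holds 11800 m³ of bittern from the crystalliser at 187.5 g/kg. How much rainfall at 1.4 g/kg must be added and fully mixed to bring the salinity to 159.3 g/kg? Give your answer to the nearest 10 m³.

2110 m³

Salt balance: 11,800×187.5 + V×1.4 = (11,800+V)×159.3
2,212,500 + 1.4V = 1,879,740 + 159.3V
332,760 = 157.9V
V = 2,107.41 m³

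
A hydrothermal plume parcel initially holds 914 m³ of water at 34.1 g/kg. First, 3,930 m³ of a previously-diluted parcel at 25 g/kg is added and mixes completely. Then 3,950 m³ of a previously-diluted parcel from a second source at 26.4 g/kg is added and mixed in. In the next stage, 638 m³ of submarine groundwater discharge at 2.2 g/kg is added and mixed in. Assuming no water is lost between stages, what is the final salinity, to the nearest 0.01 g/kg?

24.93 g/kg

By conservation of dissolved salt,
Initial salt = 914×34.1 = 31,167.4
After stage 1: salt = 31,167.4 + 3,930×25 = 129,417.4; volume = 4,844 m³; S = 26.717 g/kg
After stage 2: salt = 129,417.4 + 3,950×26.4 = 233,697.4; volume = 8,794 m³; S = 26.575 g/kg
After stage 3: salt = 233,697.4 + 638×2.2 = 235,101; volume = 9,432 m³
S = 235,101 / 9,432 = 24.9259 g/kg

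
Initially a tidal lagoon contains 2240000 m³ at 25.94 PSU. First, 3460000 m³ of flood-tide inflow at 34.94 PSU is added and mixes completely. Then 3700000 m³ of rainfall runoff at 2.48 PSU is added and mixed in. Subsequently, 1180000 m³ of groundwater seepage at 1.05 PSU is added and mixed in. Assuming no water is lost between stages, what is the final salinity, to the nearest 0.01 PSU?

17.90 PSU

Weighted by volume,
Initial salt = 2,240,000×25.94 = 58,105,600
After stage 1: salt = 58,105,600 + 3,460,000×34.94 = 178,998,000; volume = 5,700,000 m³; S = 31.403 PSU
After stage 2: salt = 178,998,000 + 3,700,000×2.48 = 188,174,000; volume = 9,400,000 m³; S = 20.019 PSU
After stage 3: salt = 188,174,000 + 1,180,000×1.05 = 189,413,000; volume = 10,580,000 m³
S = 189,413,000 / 10,580,000 = 17.9029 PSU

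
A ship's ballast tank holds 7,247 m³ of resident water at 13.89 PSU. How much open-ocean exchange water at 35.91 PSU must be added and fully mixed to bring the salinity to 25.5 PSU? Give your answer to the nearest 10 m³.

Salt balance: 7,247×13.89 + V×35.91 = (7,247+V)×25.5
100,660.83 + 35.91V = 184,798.5 + 25.5V
84,137.67 = 10.41V
V = 8,082.39 m³

8080 m³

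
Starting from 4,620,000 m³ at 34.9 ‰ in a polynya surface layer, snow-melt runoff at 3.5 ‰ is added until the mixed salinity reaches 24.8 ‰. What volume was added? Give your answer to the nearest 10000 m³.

Salt balance: 4,620,000×34.9 + V×3.5 = (4,620,000+V)×24.8
161,238,000 + 3.5V = 114,576,000 + 24.8V
46,662,000 = 21.3V
V = 2,190,704.23 m³

2190000 m³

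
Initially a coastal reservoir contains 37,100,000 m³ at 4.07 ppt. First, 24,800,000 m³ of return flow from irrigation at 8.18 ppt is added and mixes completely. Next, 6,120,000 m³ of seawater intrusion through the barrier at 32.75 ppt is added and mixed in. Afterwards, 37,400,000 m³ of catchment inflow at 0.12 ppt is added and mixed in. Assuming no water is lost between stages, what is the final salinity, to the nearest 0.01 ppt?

Conserving salt mass:
Initial salt = 37,100,000×4.07 = 150,997,000
After stage 1: salt = 150,997,000 + 24,800,000×8.18 = 353,861,000; volume = 61,900,000 m³; S = 5.717 ppt
After stage 2: salt = 353,861,000 + 6,120,000×32.75 = 554,291,000; volume = 68,020,000 m³; S = 8.149 ppt
After stage 3: salt = 554,291,000 + 37,400,000×0.12 = 558,779,000; volume = 105,420,000 m³
S = 558,779,000 / 105,420,000 = 5.3005 ppt

5.30 ppt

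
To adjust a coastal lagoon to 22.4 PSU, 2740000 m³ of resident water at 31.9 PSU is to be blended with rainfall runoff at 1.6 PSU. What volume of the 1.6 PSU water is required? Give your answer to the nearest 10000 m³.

1250000 m³

Salt balance: 2,740,000×31.9 + V×1.6 = (2,740,000+V)×22.4
87,406,000 + 1.6V = 61,376,000 + 22.4V
26,030,000 = 20.8V
V = 1,251,442.31 m³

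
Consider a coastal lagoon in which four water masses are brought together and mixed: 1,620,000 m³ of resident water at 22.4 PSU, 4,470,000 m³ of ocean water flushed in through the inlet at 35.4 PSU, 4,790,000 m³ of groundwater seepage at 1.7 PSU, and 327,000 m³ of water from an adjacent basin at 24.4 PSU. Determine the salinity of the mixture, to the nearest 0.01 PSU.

18.80 PSU

Conserving salt mass:
salt = 1,620,000×22.4 + 4,470,000×35.4 + 4,790,000×1.7 + 327,000×24.4 = 36,288,000 + 158,238,000 + 8,143,000 + 7,978,800 = 210,647,800
volume = 1,620,000 + 4,470,000 + 4,790,000 + 327,000 = 11,207,000 m³
S = 210,647,800 / 11,207,000 = 18.7961 PSU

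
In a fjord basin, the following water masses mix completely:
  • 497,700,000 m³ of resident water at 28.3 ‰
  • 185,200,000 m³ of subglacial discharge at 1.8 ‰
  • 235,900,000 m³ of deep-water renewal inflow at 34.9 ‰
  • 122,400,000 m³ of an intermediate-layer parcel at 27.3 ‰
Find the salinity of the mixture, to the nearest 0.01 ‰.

24.96 ‰

Conserving salt mass:
salt = 497,700,000×28.3 + 185,200,000×1.8 + 235,900,000×34.9 + 122,400,000×27.3 = 14,084,910,000 + 333,360,000 + 8,232,910,000 + 3,341,520,000 = 25,992,700,000
volume = 497,700,000 + 185,200,000 + 235,900,000 + 122,400,000 = 1,041,200,000 m³
S = 25,992,700,000 / 1,041,200,000 = 24.9642 ‰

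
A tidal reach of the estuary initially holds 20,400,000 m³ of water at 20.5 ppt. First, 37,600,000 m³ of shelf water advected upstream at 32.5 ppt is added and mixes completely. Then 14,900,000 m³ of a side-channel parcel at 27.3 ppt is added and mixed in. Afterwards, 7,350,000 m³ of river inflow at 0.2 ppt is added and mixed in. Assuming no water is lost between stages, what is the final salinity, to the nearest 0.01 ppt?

25.53 ppt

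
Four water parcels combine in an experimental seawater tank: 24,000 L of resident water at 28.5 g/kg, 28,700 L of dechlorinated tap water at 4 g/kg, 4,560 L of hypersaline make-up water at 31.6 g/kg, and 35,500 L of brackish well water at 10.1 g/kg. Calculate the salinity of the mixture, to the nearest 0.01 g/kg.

14.03 g/kg

By conservation of dissolved salt,
salt = 24,000×28.5 + 28,700×4 + 4,560×31.6 + 35,500×10.1 = 684,000 + 114,800 + 144,096 + 358,550 = 1,301,446
volume = 24,000 + 28,700 + 4,560 + 35,500 = 92,760 L
S = 1,301,446 / 92,760 = 14.0303 g/kg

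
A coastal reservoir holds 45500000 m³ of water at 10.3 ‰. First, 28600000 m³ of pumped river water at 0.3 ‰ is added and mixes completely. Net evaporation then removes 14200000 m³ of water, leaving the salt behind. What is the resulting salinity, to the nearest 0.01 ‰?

After mixing: salt = 45,500,000×10.3 + 28,600,000×0.3 = 477,230,000; volume = 74,100,000 m³
After evaporation: salt unchanged = 477,230,000; volume = 74,100,000 − 14,200,000 = 59,900,000 m³
S = 477,230,000 / 59,900,000 = 7.9671 ‰

7.97 ‰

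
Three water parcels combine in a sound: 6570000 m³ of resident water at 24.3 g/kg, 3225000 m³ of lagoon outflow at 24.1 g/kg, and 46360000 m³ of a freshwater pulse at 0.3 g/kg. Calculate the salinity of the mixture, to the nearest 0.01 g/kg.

Mass of salt is conserved:
salt = 6,570,000×24.3 + 3,225,000×24.1 + 46,360,000×0.3 = 159,651,000 + 77,722,500 + 13,908,000 = 251,281,500
volume = 6,570,000 + 3,225,000 + 46,360,000 = 56,155,000 m³
S = 251,281,500 / 56,155,000 = 4.4748 g/kg

4.47 g/kg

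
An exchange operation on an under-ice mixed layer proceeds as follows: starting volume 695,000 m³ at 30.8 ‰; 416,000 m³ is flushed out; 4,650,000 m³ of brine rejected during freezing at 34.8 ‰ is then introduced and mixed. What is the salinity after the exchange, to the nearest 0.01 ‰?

34.57 ‰

Remaining after removal: 279,000 m³ at 30.8 ‰ (salt = 8,593,200)
After addition: salt = 8,593,200 + 4,650,000×34.8 = 170,413,200; volume = 4,929,000 m³
S = 170,413,200 / 4,929,000 = 34.5736 ‰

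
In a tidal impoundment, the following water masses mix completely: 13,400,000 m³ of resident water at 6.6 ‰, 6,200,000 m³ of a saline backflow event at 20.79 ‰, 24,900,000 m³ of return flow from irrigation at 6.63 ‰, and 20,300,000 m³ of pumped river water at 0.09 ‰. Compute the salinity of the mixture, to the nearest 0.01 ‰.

Weighted by volume,
salt = 13,400,000×6.6 + 6,200,000×20.79 + 24,900,000×6.63 + 20,300,000×0.09 = 88,440,000 + 128,898,000 + 165,087,000 + 1,827,000 = 384,252,000
volume = 13,400,000 + 6,200,000 + 24,900,000 + 20,300,000 = 64,800,000 m³
S = 384,252,000 / 64,800,000 = 5.9298 ‰

5.93 ‰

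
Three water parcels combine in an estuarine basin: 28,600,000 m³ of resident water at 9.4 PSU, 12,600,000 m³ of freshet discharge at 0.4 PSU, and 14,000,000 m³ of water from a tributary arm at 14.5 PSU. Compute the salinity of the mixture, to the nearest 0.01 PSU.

Conserving salt mass:
salt = 28,600,000×9.4 + 12,600,000×0.4 + 14,000,000×14.5 = 268,840,000 + 5,040,000 + 203,000,000 = 476,880,000
volume = 28,600,000 + 12,600,000 + 14,000,000 = 55,200,000 m³
S = 476,880,000 / 55,200,000 = 8.6391 PSU

8.64 PSU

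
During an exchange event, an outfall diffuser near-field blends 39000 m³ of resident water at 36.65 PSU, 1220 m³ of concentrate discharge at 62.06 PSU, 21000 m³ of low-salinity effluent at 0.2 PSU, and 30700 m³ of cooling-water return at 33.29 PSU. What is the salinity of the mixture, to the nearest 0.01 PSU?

27.54 PSU

Weighted by volume,
salt = 39,000×36.65 + 1,220×62.06 + 21,000×0.2 + 30,700×33.29 = 1,429,350 + 75,713.2 + 4,200 + 1,022,003 = 2,531,266.2
volume = 39,000 + 1,220 + 21,000 + 30,700 = 91,920 m³
S = 2,531,266.2 / 91,920 = 27.5377 PSU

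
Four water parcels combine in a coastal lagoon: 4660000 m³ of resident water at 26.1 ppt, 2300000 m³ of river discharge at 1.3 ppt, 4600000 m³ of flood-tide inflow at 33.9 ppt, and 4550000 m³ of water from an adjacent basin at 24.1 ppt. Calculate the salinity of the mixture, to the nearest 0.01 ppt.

By conservation of dissolved salt,
salt = 4,660,000×26.1 + 2,300,000×1.3 + 4,600,000×33.9 + 4,550,000×24.1 = 121,626,000 + 2,990,000 + 155,940,000 + 109,655,000 = 390,211,000
volume = 4,660,000 + 2,300,000 + 4,600,000 + 4,550,000 = 16,110,000 m³
S = 390,211,000 / 16,110,000 = 24.2217 ppt

24.22 ppt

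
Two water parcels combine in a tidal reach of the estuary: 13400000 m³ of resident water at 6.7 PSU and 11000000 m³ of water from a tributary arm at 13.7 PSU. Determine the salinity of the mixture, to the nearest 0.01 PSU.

Salt balance:
salt = 13,400,000×6.7 + 11,000,000×13.7 = 89,780,000 + 150,700,000 = 240,480,000
volume = 13,400,000 + 11,000,000 = 24,400,000 m³
S = 240,480,000 / 24,400,000 = 9.8557 PSU

9.86 PSU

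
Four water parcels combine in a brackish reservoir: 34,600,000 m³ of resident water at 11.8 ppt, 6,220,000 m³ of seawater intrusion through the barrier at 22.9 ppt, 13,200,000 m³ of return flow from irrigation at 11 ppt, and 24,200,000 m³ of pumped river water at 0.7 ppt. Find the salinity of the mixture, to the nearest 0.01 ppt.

9.11 ppt

Weighted by volume,
salt = 34,600,000×11.8 + 6,220,000×22.9 + 13,200,000×11 + 24,200,000×0.7 = 408,280,000 + 142,438,000 + 145,200,000 + 16,940,000 = 712,858,000
volume = 34,600,000 + 6,220,000 + 13,200,000 + 24,200,000 = 78,220,000 m³
S = 712,858,000 / 78,220,000 = 9.1135 ppt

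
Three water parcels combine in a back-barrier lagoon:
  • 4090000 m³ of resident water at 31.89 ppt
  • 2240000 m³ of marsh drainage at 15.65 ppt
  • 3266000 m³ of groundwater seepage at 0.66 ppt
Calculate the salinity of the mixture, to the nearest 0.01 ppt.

17.47 ppt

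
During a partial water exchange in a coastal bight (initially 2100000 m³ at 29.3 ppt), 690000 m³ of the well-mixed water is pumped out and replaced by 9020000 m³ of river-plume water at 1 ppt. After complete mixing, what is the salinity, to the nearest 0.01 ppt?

Remaining after removal: 1,410,000 m³ at 29.3 ppt (salt = 41,313,000)
After addition: salt = 41,313,000 + 9,020,000×1 = 50,333,000; volume = 10,430,000 m³
S = 50,333,000 / 10,430,000 = 4.8258 ppt

4.83 ppt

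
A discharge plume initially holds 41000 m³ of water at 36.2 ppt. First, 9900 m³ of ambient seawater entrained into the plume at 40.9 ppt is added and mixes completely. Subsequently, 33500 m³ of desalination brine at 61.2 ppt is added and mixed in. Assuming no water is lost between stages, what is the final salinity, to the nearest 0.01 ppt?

46.67 ppt

Weighted by volume,
Initial salt = 41,000×36.2 = 1,484,200
After stage 1: salt = 1,484,200 + 9,900×40.9 = 1,889,110; volume = 50,900 m³; S = 37.114 ppt
After stage 2: salt = 1,889,110 + 33,500×61.2 = 3,939,310; volume = 84,400 m³
S = 3,939,310 / 84,400 = 46.6743 ppt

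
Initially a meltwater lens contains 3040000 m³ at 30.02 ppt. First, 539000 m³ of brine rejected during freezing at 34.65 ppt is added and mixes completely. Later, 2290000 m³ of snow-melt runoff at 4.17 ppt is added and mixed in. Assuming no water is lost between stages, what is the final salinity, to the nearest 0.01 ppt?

By conservation of dissolved salt,
Initial salt = 3,040,000×30.02 = 91,260,800
After stage 1: salt = 91,260,800 + 539,000×34.65 = 109,937,150; volume = 3,579,000 m³; S = 30.717 ppt
After stage 2: salt = 109,937,150 + 2,290,000×4.17 = 119,486,450; volume = 5,869,000 m³
S = 119,486,450 / 5,869,000 = 20.3589 ppt

20.36 ppt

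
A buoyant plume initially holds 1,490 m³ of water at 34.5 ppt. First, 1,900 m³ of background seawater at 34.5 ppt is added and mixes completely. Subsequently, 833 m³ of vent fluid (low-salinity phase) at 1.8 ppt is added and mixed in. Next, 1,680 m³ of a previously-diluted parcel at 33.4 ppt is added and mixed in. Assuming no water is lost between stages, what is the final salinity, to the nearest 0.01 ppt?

29.57 ppt

Conserving salt mass:
Initial salt = 1,490×34.5 = 51,405
After stage 1: salt = 51,405 + 1,900×34.5 = 116,955; volume = 3,390 m³; S = 34.5 ppt
After stage 2: salt = 116,955 + 833×1.8 = 118,454.4; volume = 4,223 m³; S = 28.05 ppt
After stage 3: salt = 118,454.4 + 1,680×33.4 = 174,566.4; volume = 5,903 m³
S = 174,566.4 / 5,903 = 29.5725 ppt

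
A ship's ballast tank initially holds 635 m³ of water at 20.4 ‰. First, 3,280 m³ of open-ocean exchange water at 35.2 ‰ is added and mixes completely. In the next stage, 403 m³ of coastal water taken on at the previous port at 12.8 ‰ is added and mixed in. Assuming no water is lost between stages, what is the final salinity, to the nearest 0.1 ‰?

30.9 ‰

Salt balance:
Initial salt = 635×20.4 = 12,954
After stage 1: salt = 12,954 + 3,280×35.2 = 128,410; volume = 3,915 m³; S = 32.799 ‰
After stage 2: salt = 128,410 + 403×12.8 = 133,568.4; volume = 4,318 m³
S = 133,568.4 / 4,318 = 30.9329 ‰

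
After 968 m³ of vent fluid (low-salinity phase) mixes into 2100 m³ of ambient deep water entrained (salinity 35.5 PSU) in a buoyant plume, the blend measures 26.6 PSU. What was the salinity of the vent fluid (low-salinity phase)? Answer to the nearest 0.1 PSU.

Salt balance: 2,100×35.5 + 968×S = 3,068×26.6
74,550 + 968·S = 81,608.8
S = (81,608.8 − 74,550) / 968 = 7.2921 PSU

7.3 PSU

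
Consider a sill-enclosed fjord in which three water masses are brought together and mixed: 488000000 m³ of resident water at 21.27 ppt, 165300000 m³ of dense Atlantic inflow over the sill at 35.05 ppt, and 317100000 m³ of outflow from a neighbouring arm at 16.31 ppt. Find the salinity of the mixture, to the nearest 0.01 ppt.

Total salt / total volume:
salt = 488,000,000×21.27 + 165,300,000×35.05 + 317,100,000×16.31 = 10,379,760,000 + 5,793,765,000 + 5,171,901,000 = 21,345,426,000
volume = 488,000,000 + 165,300,000 + 317,100,000 = 970,400,000 m³
S = 21,345,426,000 / 970,400,000 = 21.9965 ppt

22.00 ppt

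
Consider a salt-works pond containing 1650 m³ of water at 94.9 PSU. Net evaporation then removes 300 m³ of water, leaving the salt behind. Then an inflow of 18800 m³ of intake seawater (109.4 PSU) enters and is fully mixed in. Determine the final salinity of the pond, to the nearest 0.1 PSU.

109.8 PSU

After evaporation: salt = 1,650×94.9 = 156,585; volume = 1,650 − 300 = 1,350 m³
After mixing: salt = 156,585 + 18,800×109.4 = 2,213,305; volume = 1,350 + 18,800 = 20,150 m³
S = 2,213,305 / 20,150 = 109.8414 PSU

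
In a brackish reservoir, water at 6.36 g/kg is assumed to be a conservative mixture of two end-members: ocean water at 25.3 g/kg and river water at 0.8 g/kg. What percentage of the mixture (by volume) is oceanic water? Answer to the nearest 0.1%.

Let g be the oceanic fraction. Salt balance per unit volume:
g×25.3 + (1−g)×0.8 = 6.36
g = (6.36 − 0.8) / (25.3 − 0.8) = 5.56/24.5 = 0.2269

22.7%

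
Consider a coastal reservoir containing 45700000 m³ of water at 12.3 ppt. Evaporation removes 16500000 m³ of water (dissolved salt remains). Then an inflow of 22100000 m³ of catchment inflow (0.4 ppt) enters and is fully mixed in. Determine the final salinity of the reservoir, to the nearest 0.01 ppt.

11.13 ppt

After evaporation: salt = 45,700,000×12.3 = 562,110,000; volume = 45,700,000 − 16,500,000 = 29,200,000 m³
After mixing: salt = 562,110,000 + 22,100,000×0.4 = 570,950,000; volume = 29,200,000 + 22,100,000 = 51,300,000 m³
S = 570,950,000 / 51,300,000 = 11.1296 ppt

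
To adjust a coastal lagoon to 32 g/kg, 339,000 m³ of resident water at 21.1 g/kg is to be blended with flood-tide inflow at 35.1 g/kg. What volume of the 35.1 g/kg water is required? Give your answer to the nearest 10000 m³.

1190000 m³

Salt balance: 339,000×21.1 + V×35.1 = (339,000+V)×32
7,152,900 + 35.1V = 10,848,000 + 32V
3,695,100 = 3.1V
V = 1,191,967.74 m³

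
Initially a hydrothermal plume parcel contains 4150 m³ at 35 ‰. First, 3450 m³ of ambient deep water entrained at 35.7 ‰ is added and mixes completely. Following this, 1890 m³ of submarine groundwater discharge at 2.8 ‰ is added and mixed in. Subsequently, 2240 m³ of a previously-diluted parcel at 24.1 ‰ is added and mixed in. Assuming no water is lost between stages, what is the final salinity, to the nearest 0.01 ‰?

Salt balance:
Initial salt = 4,150×35 = 145,250
After stage 1: salt = 145,250 + 3,450×35.7 = 268,415; volume = 7,600 m³; S = 35.318 ‰
After stage 2: salt = 268,415 + 1,890×2.8 = 273,707; volume = 9,490 m³; S = 28.842 ‰
After stage 3: salt = 273,707 + 2,240×24.1 = 327,691; volume = 11,730 m³
S = 327,691 / 11,730 = 27.9361 ‰

27.94 ‰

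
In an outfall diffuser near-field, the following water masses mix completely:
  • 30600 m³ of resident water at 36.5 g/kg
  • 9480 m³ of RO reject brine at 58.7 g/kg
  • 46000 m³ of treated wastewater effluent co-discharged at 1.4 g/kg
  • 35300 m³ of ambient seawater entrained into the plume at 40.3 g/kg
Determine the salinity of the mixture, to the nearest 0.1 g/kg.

Salt balance:
salt = 30,600×36.5 + 9,480×58.7 + 46,000×1.4 + 35,300×40.3 = 1,116,900 + 556,476 + 64,400 + 1,422,590 = 3,160,366
volume = 30,600 + 9,480 + 46,000 + 35,300 = 121,380 m³
S = 3,160,366 / 121,380 = 26.037 g/kg

26.0 g/kg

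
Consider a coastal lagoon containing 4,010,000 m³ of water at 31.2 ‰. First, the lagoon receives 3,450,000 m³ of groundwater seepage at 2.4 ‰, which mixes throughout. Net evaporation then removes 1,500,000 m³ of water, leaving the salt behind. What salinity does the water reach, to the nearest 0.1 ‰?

22.4 ‰

After mixing: salt = 4,010,000×31.2 + 3,450,000×2.4 = 133,392,000; volume = 7,460,000 m³
After evaporation: salt unchanged = 133,392,000; volume = 7,460,000 − 1,500,000 = 5,960,000 m³
S = 133,392,000 / 5,960,000 = 22.3812 ‰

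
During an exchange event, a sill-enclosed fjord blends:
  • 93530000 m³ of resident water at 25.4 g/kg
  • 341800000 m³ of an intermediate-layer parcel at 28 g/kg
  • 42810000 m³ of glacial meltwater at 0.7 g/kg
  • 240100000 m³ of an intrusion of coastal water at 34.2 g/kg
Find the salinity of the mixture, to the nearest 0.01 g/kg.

28.11 g/kg

Mass of salt is conserved:
salt = 93,530,000×25.4 + 341,800,000×28 + 42,810,000×0.7 + 240,100,000×34.2 = 2,375,662,000 + 9,570,400,000 + 29,967,000 + 8,211,420,000 = 20,187,449,000
volume = 93,530,000 + 341,800,000 + 42,810,000 + 240,100,000 = 718,240,000 m³
S = 20,187,449,000 / 718,240,000 = 28.1068 g/kg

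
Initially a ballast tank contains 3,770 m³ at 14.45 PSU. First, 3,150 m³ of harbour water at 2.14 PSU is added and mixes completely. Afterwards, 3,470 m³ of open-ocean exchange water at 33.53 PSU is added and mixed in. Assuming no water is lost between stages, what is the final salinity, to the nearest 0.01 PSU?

17.09 PSU

Conserving salt mass:
Initial salt = 3,770×14.45 = 54,476.5
After stage 1: salt = 54,476.5 + 3,150×2.14 = 61,217.5; volume = 6,920 m³; S = 8.846 PSU
After stage 2: salt = 61,217.5 + 3,470×33.53 = 177,566.6; volume = 10,390 m³
S = 177,566.6 / 10,390 = 17.0901 PSU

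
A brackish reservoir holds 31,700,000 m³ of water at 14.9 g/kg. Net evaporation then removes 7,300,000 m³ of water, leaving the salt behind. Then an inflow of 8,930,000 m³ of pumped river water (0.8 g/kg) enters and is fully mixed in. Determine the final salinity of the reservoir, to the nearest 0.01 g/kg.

14.39 g/kg

After evaporation: salt = 31,700,000×14.9 = 472,330,000; volume = 31,700,000 − 7,300,000 = 24,400,000 m³
After mixing: salt = 472,330,000 + 8,930,000×0.8 = 479,474,000; volume = 24,400,000 + 8,930,000 = 33,330,000 m³
S = 479,474,000 / 33,330,000 = 14.3857 g/kg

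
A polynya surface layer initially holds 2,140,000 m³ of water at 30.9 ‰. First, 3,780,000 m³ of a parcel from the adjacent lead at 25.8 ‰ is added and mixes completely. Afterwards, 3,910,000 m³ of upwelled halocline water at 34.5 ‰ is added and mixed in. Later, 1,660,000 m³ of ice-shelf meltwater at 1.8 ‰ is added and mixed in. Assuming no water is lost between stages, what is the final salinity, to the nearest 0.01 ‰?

26.24 ‰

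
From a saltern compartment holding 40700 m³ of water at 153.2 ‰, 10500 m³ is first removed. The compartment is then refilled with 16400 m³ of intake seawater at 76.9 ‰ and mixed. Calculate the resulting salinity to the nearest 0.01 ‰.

126.35 ‰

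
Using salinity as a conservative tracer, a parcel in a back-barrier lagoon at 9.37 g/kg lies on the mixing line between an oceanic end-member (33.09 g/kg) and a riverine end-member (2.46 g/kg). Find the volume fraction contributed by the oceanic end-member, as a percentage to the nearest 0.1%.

22.6%

Let g be the oceanic fraction. Salt balance per unit volume:
g×33.09 + (1−g)×2.46 = 9.37
g = (9.37 − 2.46) / (33.09 − 2.46) = 6.91/30.63 = 0.2256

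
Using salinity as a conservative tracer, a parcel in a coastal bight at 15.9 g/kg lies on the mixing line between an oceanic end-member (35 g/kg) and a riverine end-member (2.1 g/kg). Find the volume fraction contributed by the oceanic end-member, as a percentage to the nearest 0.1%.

41.9%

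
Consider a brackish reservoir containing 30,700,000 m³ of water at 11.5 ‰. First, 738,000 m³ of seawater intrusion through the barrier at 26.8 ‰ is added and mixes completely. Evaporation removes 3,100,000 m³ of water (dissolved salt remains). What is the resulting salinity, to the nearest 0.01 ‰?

After mixing: salt = 30,700,000×11.5 + 738,000×26.8 = 372,828,400; volume = 31,438,000 m³
After evaporation: salt unchanged = 372,828,400; volume = 31,438,000 − 3,100,000 = 28,338,000 m³
S = 372,828,400 / 28,338,000 = 13.1565 ‰

13.16 ‰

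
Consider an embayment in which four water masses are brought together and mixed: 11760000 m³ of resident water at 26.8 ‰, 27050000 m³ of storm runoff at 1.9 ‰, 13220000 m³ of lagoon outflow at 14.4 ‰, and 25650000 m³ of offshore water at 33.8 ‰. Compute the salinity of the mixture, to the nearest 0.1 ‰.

18.3 ‰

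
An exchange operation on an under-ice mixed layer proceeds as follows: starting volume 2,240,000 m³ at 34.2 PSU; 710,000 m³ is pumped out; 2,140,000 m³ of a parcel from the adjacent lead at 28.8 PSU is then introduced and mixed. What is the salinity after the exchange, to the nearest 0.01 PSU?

Remaining after removal: 1,530,000 m³ at 34.2 PSU (salt = 52,326,000)
After addition: salt = 52,326,000 + 2,140,000×28.8 = 113,958,000; volume = 3,670,000 m³
S = 113,958,000 / 3,670,000 = 31.0512 PSU

31.05 PSU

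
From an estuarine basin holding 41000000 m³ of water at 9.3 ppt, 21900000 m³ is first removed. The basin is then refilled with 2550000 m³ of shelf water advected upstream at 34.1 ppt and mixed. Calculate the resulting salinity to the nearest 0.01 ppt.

Remaining after removal: 19,100,000 m³ at 9.3 ppt (salt = 177,630,000)
After addition: salt = 177,630,000 + 2,550,000×34.1 = 264,585,000; volume = 21,650,000 m³
S = 264,585,000 / 21,650,000 = 12.221 ppt

12.22 ppt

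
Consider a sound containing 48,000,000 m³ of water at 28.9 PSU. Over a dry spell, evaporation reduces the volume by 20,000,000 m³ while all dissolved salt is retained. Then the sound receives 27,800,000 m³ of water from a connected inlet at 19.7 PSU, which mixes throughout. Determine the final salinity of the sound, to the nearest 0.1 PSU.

34.7 PSU

After evaporation: salt = 48,000,000×28.9 = 1,387,200,000; volume = 48,000,000 − 20,000,000 = 28,000,000 m³
After mixing: salt = 1,387,200,000 + 27,800,000×19.7 = 1,934,860,000; volume = 28,000,000 + 27,800,000 = 55,800,000 m³
S = 1,934,860,000 / 55,800,000 = 34.6749 PSU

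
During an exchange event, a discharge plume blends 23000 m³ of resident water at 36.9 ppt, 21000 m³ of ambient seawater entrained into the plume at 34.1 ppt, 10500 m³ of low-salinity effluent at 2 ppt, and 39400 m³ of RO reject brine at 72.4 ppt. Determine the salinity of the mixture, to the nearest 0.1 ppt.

Conserving salt mass:
salt = 23,000×36.9 + 21,000×34.1 + 10,500×2 + 39,400×72.4 = 848,700 + 716,100 + 21,000 + 2,852,560 = 4,438,360
volume = 23,000 + 21,000 + 10,500 + 39,400 = 93,900 m³
S = 4,438,360 / 93,900 = 47.267 ppt

47.3 ppt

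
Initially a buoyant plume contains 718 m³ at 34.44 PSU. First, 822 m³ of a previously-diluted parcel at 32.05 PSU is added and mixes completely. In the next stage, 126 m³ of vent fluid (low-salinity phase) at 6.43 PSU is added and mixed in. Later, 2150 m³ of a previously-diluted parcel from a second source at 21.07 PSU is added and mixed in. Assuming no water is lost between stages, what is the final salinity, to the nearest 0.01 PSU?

25.47 PSU

Mass of salt is conserved:
Initial salt = 718×34.44 = 24,727.92
After stage 1: salt = 24,727.92 + 822×32.05 = 51,073.02; volume = 1,540 m³; S = 33.164 PSU
After stage 2: salt = 51,073.02 + 126×6.43 = 51,883.2; volume = 1,666 m³; S = 31.142 PSU
After stage 3: salt = 51,883.2 + 2,150×21.07 = 97,183.7; volume = 3,816 m³
S = 97,183.7 / 3,816 = 25.4674 PSU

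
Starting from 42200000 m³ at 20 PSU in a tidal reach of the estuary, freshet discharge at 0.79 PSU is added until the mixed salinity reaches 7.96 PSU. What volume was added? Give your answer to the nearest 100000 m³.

70900000 m³

Salt balance: 42,200,000×20 + V×0.79 = (42,200,000+V)×7.96
844,000,000 + 0.79V = 335,912,000 + 7.96V
508,088,000 = 7.17V
V = 70,863,040.45 m³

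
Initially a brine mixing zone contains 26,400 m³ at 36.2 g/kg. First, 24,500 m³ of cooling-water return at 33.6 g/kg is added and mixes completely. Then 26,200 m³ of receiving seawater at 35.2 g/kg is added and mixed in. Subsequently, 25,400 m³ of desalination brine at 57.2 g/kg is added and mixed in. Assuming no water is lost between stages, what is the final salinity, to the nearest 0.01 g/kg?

Mass of salt is conserved:
Initial salt = 26,400×36.2 = 955,680
After stage 1: salt = 955,680 + 24,500×33.6 = 1,778,880; volume = 50,900 m³; S = 34.949 g/kg
After stage 2: salt = 1,778,880 + 26,200×35.2 = 2,701,120; volume = 77,100 m³; S = 35.034 g/kg
After stage 3: salt = 2,701,120 + 25,400×57.2 = 4,154,000; volume = 102,500 m³
S = 4,154,000 / 102,500 = 40.5268 g/kg

40.53 g/kg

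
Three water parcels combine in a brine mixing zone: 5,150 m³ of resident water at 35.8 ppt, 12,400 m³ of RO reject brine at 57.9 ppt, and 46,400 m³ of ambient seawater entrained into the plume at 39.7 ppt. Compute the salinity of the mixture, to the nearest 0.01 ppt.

42.91 ppt

By conservation of dissolved salt,
salt = 5,150×35.8 + 12,400×57.9 + 46,400×39.7 = 184,370 + 717,960 + 1,842,080 = 2,744,410
volume = 5,150 + 12,400 + 46,400 = 63,950 m³
S = 2,744,410 / 63,950 = 42.9149 ppt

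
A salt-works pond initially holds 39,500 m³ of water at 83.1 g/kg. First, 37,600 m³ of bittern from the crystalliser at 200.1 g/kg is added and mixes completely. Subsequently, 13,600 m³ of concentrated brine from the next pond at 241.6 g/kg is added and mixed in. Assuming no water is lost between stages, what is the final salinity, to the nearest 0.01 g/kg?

Total salt / total volume:
Initial salt = 39,500×83.1 = 3,282,450
After stage 1: salt = 3,282,450 + 37,600×200.1 = 10,806,210; volume = 77,100 m³; S = 140.158 g/kg
After stage 2: salt = 10,806,210 + 13,600×241.6 = 14,091,970; volume = 90,700 m³
S = 14,091,970 / 90,700 = 155.369 g/kg

155.37 g/kg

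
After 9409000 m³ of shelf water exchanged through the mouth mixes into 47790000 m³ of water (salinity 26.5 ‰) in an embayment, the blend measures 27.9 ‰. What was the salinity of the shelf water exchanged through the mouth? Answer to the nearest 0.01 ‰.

35.01 ‰

Salt balance: 47,790,000×26.5 + 9,409,000×S = 57,199,000×27.9
1,266,435,000 + 9,409,000·S = 1,595,852,100
S = (1,595,852,100 − 1,266,435,000) / 9,409,000 = 35.0109 ‰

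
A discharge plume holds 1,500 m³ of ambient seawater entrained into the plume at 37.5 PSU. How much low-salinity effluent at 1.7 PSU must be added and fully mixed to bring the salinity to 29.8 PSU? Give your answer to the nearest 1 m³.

Salt balance: 1,500×37.5 + V×1.7 = (1,500+V)×29.8
56,250 + 1.7V = 44,700 + 29.8V
11,550 = 28.1V
V = 411.03 m³

411 m³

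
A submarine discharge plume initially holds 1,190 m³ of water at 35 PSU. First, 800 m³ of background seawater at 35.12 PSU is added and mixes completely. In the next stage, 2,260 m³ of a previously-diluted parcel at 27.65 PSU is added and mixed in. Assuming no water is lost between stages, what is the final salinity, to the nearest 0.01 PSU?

Conserving salt mass:
Initial salt = 1,190×35 = 41,650
After stage 1: salt = 41,650 + 800×35.12 = 69,746; volume = 1,990 m³; S = 35.048 PSU
After stage 2: salt = 69,746 + 2,260×27.65 = 132,235; volume = 4,250 m³
S = 132,235 / 4,250 = 31.1141 PSU

31.11 PSU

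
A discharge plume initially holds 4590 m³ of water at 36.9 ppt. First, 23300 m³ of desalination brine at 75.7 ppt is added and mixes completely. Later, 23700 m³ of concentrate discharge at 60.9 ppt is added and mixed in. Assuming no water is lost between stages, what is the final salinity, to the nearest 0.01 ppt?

By conservation of dissolved salt,
Initial salt = 4,590×36.9 = 169,371
After stage 1: salt = 169,371 + 23,300×75.7 = 1,933,181; volume = 27,890 m³; S = 69.314 ppt
After stage 2: salt = 1,933,181 + 23,700×60.9 = 3,376,511; volume = 51,590 m³
S = 3,376,511 / 51,590 = 65.4489 ppt

65.45 ppt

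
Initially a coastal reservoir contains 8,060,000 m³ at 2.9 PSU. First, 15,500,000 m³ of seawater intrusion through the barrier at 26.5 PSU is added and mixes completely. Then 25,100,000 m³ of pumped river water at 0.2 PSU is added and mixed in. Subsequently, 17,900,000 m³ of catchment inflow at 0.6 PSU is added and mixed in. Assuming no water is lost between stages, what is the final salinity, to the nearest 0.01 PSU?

Mass of salt is conserved:
Initial salt = 8,060,000×2.9 = 23,374,000
After stage 1: salt = 23,374,000 + 15,500,000×26.5 = 434,124,000; volume = 23,560,000 m³; S = 18.426 PSU
After stage 2: salt = 434,124,000 + 25,100,000×0.2 = 439,144,000; volume = 48,660,000 m³; S = 9.025 PSU
After stage 3: salt = 439,144,000 + 17,900,000×0.6 = 449,884,000; volume = 66,560,000 m³
S = 449,884,000 / 66,560,000 = 6.7591 PSU

6.76 PSU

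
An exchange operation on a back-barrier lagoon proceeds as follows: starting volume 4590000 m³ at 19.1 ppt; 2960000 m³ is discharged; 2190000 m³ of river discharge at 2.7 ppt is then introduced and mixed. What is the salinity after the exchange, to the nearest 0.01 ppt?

9.70 ppt

Remaining after removal: 1,630,000 m³ at 19.1 ppt (salt = 31,133,000)
After addition: salt = 31,133,000 + 2,190,000×2.7 = 37,046,000; volume = 3,820,000 m³
S = 37,046,000 / 3,820,000 = 9.6979 ppt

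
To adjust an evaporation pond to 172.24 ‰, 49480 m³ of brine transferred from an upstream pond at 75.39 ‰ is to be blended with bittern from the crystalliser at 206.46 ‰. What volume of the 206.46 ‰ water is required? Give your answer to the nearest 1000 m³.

140000 m³

Salt balance: 49,480×75.39 + V×206.46 = (49,480+V)×172.24
3,730,297.2 + 206.46V = 8,522,435.2 + 172.24V
4,792,138 = 34.22V
V = 140,039.1 m³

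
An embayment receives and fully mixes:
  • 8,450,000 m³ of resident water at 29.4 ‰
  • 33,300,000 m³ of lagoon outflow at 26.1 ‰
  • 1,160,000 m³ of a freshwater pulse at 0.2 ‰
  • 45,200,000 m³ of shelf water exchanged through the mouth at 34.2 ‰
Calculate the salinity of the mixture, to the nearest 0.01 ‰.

30.23 ‰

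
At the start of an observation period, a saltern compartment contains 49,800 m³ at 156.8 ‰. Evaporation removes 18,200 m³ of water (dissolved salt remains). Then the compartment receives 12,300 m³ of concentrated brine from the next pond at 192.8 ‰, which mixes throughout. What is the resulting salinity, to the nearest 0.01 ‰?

231.89 ‰

After evaporation: salt = 49,800×156.8 = 7,808,640; volume = 49,800 − 18,200 = 31,600 m³
After mixing: salt = 7,808,640 + 12,300×192.8 = 10,180,080; volume = 31,600 + 12,300 = 43,900 m³
S = 10,180,080 / 43,900 = 231.8925 ‰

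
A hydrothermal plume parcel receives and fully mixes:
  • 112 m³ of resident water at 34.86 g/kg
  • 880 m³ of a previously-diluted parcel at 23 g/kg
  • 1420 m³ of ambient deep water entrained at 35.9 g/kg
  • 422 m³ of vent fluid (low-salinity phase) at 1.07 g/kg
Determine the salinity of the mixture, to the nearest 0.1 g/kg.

26.7 g/kg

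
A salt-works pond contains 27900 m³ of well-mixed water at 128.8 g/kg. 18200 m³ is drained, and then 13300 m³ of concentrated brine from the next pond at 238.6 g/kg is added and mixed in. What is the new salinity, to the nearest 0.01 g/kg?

192.29 g/kg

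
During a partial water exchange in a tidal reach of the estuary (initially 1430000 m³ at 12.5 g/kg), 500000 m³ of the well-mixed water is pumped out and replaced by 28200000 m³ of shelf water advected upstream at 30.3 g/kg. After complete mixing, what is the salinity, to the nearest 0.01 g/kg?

29.73 g/kg

Remaining after removal: 930,000 m³ at 12.5 g/kg (salt = 11,625,000)
After addition: salt = 11,625,000 + 28,200,000×30.3 = 866,085,000; volume = 29,130,000 m³
S = 866,085,000 / 29,130,000 = 29.7317 g/kg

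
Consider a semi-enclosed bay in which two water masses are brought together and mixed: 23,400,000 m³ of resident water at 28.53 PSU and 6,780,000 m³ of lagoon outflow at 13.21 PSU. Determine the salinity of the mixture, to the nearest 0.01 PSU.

Mass of salt is conserved:
salt = 23,400,000×28.53 + 6,780,000×13.21 = 667,602,000 + 89,563,800 = 757,165,800
volume = 23,400,000 + 6,780,000 = 30,180,000 m³
S = 757,165,800 / 30,180,000 = 25.0883 PSU

25.09 PSU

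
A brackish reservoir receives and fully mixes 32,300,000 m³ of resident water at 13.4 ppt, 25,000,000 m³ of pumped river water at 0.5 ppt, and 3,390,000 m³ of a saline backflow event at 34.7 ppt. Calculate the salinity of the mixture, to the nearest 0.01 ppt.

Conserving salt mass:
salt = 32,300,000×13.4 + 25,000,000×0.5 + 3,390,000×34.7 = 432,820,000 + 12,500,000 + 117,633,000 = 562,953,000
volume = 32,300,000 + 25,000,000 + 3,390,000 = 60,690,000 m³
S = 562,953,000 / 60,690,000 = 9.2759 ppt

9.28 ppt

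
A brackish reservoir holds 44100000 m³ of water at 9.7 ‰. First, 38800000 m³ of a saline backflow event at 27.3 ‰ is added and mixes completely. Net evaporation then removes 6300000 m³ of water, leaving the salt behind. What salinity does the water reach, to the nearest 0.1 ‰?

After mixing: salt = 44,100,000×9.7 + 38,800,000×27.3 = 1,487,010,000; volume = 82,900,000 m³
After evaporation: salt unchanged = 1,487,010,000; volume = 82,900,000 − 6,300,000 = 76,600,000 m³
S = 1,487,010,000 / 76,600,000 = 19.4127 ‰

19.4 ‰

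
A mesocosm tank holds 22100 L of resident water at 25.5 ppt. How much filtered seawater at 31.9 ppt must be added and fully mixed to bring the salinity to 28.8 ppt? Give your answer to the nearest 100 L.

23500 L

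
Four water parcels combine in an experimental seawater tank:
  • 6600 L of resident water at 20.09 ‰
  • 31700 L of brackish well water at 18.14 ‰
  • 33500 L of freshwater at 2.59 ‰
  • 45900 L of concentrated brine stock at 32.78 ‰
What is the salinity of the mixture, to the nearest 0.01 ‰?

19.53 ‰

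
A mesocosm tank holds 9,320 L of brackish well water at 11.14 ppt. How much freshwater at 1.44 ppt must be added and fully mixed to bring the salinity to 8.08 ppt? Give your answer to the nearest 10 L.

Salt balance: 9,320×11.14 + V×1.44 = (9,320+V)×8.08
103,824.8 + 1.44V = 75,305.6 + 8.08V
28,519.2 = 6.64V
V = 4,295.06 L

4300 L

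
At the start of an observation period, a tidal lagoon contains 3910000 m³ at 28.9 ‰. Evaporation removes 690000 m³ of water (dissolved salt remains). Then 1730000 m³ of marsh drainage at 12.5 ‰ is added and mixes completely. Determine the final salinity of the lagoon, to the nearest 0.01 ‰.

27.20 ‰

After evaporation: salt = 3,910,000×28.9 = 112,999,000; volume = 3,910,000 − 690,000 = 3,220,000 m³
After mixing: salt = 112,999,000 + 1,730,000×12.5 = 134,624,000; volume = 3,220,000 + 1,730,000 = 4,950,000 m³
S = 134,624,000 / 4,950,000 = 27.1968 ‰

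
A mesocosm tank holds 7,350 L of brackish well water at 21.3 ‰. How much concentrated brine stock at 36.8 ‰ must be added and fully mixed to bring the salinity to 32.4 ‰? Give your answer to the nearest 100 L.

18500 L

Salt balance: 7,350×21.3 + V×36.8 = (7,350+V)×32.4
156,555 + 36.8V = 238,140 + 32.4V
81,585 = 4.4V
V = 18,542.05 L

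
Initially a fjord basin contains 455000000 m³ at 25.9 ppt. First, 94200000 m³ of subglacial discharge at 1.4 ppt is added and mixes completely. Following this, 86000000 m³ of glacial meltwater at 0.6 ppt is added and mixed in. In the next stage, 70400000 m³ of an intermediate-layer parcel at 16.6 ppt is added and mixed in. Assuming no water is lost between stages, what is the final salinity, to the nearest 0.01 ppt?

18.62 ppt

By conservation of dissolved salt,
Initial salt = 455,000,000×25.9 = 11,784,500,000
After stage 1: salt = 11,784,500,000 + 94,200,000×1.4 = 11,916,380,000; volume = 549,200,000 m³; S = 21.698 ppt
After stage 2: salt = 11,916,380,000 + 86,000,000×0.6 = 11,967,980,000; volume = 635,200,000 m³; S = 18.841 ppt
After stage 3: salt = 11,967,980,000 + 70,400,000×16.6 = 13,136,620,000; volume = 705,600,000 m³
S = 13,136,620,000 / 705,600,000 = 18.6177 ppt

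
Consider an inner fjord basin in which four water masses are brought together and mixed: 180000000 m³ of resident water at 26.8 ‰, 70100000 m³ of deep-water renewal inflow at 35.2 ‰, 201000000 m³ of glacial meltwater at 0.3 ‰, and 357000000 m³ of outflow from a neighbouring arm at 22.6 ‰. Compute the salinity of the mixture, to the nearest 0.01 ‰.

19.08 ‰

Weighted by volume,
salt = 180,000,000×26.8 + 70,100,000×35.2 + 201,000,000×0.3 + 357,000,000×22.6 = 4,824,000,000 + 2,467,520,000 + 60,300,000 + 8,068,200,000 = 15,420,020,000
volume = 180,000,000 + 70,100,000 + 201,000,000 + 357,000,000 = 808,100,000 m³
S = 15,420,020,000 / 808,100,000 = 19.0818 ‰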